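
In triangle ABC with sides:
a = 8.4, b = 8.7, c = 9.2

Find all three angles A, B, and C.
By the law of cosines:
cos(A) = (b² + c² - a²)/(2bc) = 0.560782  →  A = 55.89°
cos(B) = (a² + c² - b²)/(2ac) = 0.514428  →  B = 59.04°
cos(C) = (a² + b² - c²)/(2ab) = 0.421524  →  C = 65.07°
Check: A + B + C = 180.0° ✓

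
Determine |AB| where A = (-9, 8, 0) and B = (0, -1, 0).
d = √[(9)² + (-9)² + (0)²] = √162 = 12.73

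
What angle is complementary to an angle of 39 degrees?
Complementary angles sum to 90 degrees.
Other angle = 90 - 39
Other angle = 51 degrees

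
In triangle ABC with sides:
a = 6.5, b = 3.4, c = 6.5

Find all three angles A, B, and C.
By the law of cosines:
cos(A) = (b² + c² - a²)/(2bc) = 0.261538  →  A = 74.84°
cos(B) = (a² + c² - b²)/(2ac) = 0.863195  →  B = 30.32°
cos(C) = (a² + b² - c²)/(2ab) = 0.261538  →  C = 74.84°
Check: A + B + C = 180.0° ✓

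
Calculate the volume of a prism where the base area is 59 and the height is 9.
Volume = base area * height
Volume = 59 * 9
Volume = 531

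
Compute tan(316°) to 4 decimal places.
tan(316 degrees) = -0.9657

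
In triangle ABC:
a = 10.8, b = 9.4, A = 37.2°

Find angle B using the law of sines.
sin(B)/b = sin(A)/a
sin(B) = b·sin(A)/a = 9.4·sin(37.2°)/10.8 = 0.526225
B = arcsin(0.526225) = 31.75°  (b ≤ a, so B ≤ A and the acute solution is unique)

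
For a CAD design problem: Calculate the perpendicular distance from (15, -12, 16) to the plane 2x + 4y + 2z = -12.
d = |2(15) + 4(-12) + 2(16) - (-12)| / √(2² + 4² + 2²) = 26/√24 = 5.307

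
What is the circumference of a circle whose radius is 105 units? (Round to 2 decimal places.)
Circumference = 2 * pi * r
Circumference = 2 * pi * 105
Circumference = 659.73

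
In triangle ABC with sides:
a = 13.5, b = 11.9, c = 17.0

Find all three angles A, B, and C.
By the law of cosines:
cos(A) = (b² + c² - a²)/(2bc) = 0.613841  →  A = 52.13°
cos(B) = (a² + c² - b²)/(2ac) = 0.718170  →  B = 44.1°
cos(C) = (a² + b² - c²)/(2ab) = 0.108497  →  C = 83.77°
Check: A + B + C = 180.0° ✓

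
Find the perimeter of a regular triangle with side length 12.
Perimeter = number of sides * side length
Perimeter = 3 * 12
Perimeter = 36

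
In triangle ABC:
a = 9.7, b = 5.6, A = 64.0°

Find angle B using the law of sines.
sin(B)/b = sin(A)/a
sin(B) = b·sin(A)/a = 5.6·sin(64.0°)/9.7 = 0.518891
B = arcsin(0.518891) = 31.26°  (b ≤ a, so B ≤ A and the acute solution is unique)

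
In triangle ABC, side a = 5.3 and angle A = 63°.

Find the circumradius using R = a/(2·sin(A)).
R = a/(2·sin(A)) = 5.3/(2·sin(63°))
R = 5.3/(2·0.891007) = 5.3/1.782013 = 2.974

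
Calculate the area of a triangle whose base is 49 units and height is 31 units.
Area = (1/2) * base * height
Area = (1/2) * 49 * 31
Area = 759.50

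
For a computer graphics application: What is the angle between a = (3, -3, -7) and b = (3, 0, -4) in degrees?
a·b = 37, |a|² = 67, |b|² = 25
cos θ = 37/√1675 ≈ 0.9041
θ ≈ 25.3°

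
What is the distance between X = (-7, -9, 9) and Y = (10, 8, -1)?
d = √[(17)² + (17)² + (-10)²] = √678 = 26.04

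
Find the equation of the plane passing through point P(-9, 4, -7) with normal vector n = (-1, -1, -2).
d = n·P = (-1)(-9) + (-1)(4) + (-2)(-7) = 19
Plane: -x - y - 2z = 19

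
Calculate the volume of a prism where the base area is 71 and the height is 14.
Volume = base area * height
Volume = 71 * 14
Volume = 994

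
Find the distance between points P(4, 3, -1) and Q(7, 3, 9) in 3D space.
d = √[(3)² + (0)² + (10)²] = √109 = 10.44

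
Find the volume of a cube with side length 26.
Volume = s³
Volume = 26³
Volume = 17576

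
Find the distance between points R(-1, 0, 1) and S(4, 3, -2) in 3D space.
d = √[(5)² + (3)² + (-3)²] = √43 = 6.557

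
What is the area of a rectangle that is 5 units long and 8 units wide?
Area = length * width
Area = 5 * 8
Area = 40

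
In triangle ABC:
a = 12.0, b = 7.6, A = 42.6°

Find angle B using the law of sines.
sin(B)/b = sin(A)/a
sin(B) = b·sin(A)/a = 7.6·sin(42.6°)/12.0 = 0.428688
B = arcsin(0.428688) = 25.38°  (b ≤ a, so B ≤ A and the acute solution is unique)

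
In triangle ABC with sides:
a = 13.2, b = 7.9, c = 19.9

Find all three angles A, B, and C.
By the law of cosines:
cos(A) = (b² + c² - a²)/(2bc) = 0.903823  →  A = 25.33°
cos(B) = (a² + c² - b²)/(2ac) = 0.966651  →  B = 14.84°
cos(C) = (a² + b² - c²)/(2ab) = -0.764097  →  C = 139.8°
Check: A + B + C = 180.0° ✓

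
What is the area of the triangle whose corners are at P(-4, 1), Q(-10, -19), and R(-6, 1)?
Using the coordinate formula: Area = (1/2)|x₁(y₂-y₃) + x₂(y₃-y₁) + x₃(y₁-y₂)|
Area = (1/2)|(-4)((-19)-1) + (-10)(1-1) + (-6)(1-(-19))|
Area = (1/2)|(-4)*(-20) + (-10)*0 + (-6)*20|
Area = (1/2)|80 + 0 + (-120)|
Area = (1/2)*40 = 20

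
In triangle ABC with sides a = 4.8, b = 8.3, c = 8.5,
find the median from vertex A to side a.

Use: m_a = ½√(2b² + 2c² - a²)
m_a = ½√(2·8.3² + 2·8.5² - 4.8²)
m_a = ½√(137.78 + 144.5 - 23.04) = ½√259.24 = 8.05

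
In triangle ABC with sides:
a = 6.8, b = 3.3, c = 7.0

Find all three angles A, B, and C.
By the law of cosines:
cos(A) = (b² + c² - a²)/(2bc) = 0.295455  →  A = 72.82°
cos(B) = (a² + c² - b²)/(2ac) = 0.886029  →  B = 27.62°
cos(C) = (a² + b² - c²)/(2ab) = 0.181150  →  C = 79.56°
Check: A + B + C = 180.0° ✓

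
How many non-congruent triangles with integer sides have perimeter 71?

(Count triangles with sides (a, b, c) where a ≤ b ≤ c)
With a ≤ b ≤ c and a + b + c = 71, the triangle inequality a + b > c gives c < 71/2, so c ≤ 35.
Iterate a from 1 to ⌊p/3⌋ = 23; for each a, b ranges from a to ⌊(p−a)/2⌋ with c = p − a − b, keeping only c ≥ b.
Triples: (1, 35, 35), (2, 34, 35), (3, 33, 35), …
Count = 114 triangles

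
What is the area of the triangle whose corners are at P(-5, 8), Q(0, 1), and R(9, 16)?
Using the coordinate formula: Area = (1/2)|x₁(y₂-y₃) + x₂(y₃-y₁) + x₃(y₁-y₂)|
Area = (1/2)|(-5)(1-16) + 0(16-8) + 9(8-1)|
Area = (1/2)|(-5)*(-15) + 0*8 + 9*7|
Area = (1/2)|75 + 0 + 63|
Area = (1/2)*138 = 69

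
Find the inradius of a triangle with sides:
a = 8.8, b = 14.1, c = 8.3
s = (a+b+c)/2 = (8.8+14.1+8.3)/2 = 15.6
Area = √(s(s-a)(s-b)(s-c)) = √(15.6·6.8·1.5·7.3) = 34.0819
r = Area/s = 34.0819/15.6 = 2.185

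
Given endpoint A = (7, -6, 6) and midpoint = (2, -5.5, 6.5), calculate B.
B = (2×2 - 7, 2×(-5.5) - (-6), 2×6.5 - 6) = (-3, -5, 7)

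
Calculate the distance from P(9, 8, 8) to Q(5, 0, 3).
d = √[(-4)² + (-8)² + (-5)²] = √105 = 10.25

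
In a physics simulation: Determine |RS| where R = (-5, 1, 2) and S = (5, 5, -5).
d = √[(10)² + (4)² + (-7)²] = √165 = 12.85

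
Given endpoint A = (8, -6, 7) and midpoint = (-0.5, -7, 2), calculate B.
B = (2×(-0.5) - 8, 2×(-7) - (-6), 2×2 - 7) = (-9, -8, -3)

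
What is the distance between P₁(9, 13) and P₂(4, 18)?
Using the distance formula: d = sqrt((x₂-x₁)² + (y₂-y₁)²)
dx = 4 - 9 = -5
dy = 18 - 13 = 5
d = sqrt((-5)² + 5²) = sqrt(25 + 25) = sqrt(50) = 7.07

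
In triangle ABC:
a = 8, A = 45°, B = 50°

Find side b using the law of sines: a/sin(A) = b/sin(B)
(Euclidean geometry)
b = a·sin(B)/sin(A) = 8·sin(50°)/sin(45°)
b = 8·0.766044/0.707107 = 8.667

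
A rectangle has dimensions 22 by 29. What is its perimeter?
Perimeter = 2 * (length + width)
Perimeter = 2 * (22 + 29)
Perimeter = 2 * 51
Perimeter = 102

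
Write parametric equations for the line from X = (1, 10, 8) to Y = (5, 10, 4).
Direction vector d = Y - X = (4, 0, -4)
x = 1 + 4t, y = 10, z = 8 - 4t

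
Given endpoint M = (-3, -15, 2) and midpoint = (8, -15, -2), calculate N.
N = (2×8 - (-3), 2×(-15) - (-15), 2×(-2) - 2) = (19, -15, -6)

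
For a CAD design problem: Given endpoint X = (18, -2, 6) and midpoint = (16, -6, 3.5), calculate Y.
Y = (2×16 - 18, 2×(-6) - (-2), 2×3.5 - 6) = (14, -10, 1)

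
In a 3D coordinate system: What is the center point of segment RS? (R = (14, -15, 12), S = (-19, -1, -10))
Midpoint = ((14-19)/2, (-15-1)/2, (12-10)/2) = (-2.5, -8, 1)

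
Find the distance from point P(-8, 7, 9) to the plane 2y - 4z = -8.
d = |0(-8) + 2(7) + (-4)(9) - (-8)| / √(0² + 2² + (-4)²) = 14/√20 = 3.13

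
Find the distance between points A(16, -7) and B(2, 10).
Using the distance formula: d = sqrt((x₂-x₁)² + (y₂-y₁)²)
dx = 2 - 16 = -14
dy = 10 - (-7) = 17
d = sqrt((-14)² + 17²) = sqrt(196 + 289) = sqrt(485) = 22.02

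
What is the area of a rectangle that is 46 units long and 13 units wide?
Area = length * width
Area = 46 * 13
Area = 598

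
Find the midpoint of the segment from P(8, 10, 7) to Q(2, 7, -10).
Midpoint = ((8+2)/2, (10+7)/2, (7-10)/2) = (5, 8.5, -1.5)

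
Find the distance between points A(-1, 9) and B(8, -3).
Using the distance formula: d = sqrt((x₂-x₁)² + (y₂-y₁)²)
dx = 8 - (-1) = 9
dy = (-3) - 9 = -12
d = sqrt(9² + (-12)²) = sqrt(81 + 144) = sqrt(225) = 15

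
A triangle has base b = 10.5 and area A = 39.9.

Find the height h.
A = ½bh  →  h = 2A/b
h = 2·39.9/10.5 = 7.6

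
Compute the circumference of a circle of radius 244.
Circumference = 2 * pi * r
Circumference = 2 * pi * 244
Circumference = 1533.10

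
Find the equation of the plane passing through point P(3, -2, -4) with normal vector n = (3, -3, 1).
d = n·P = (3)(3) + (-3)(-2) + (1)(-4) = 11
Plane: 3x - 3y + z = 11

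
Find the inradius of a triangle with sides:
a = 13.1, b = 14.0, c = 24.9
s = (a+b+c)/2 = (13.1+14.0+24.9)/2 = 26
Area = √(s(s-a)(s-b)(s-c)) = √(26·12.9·12·1.1) = 66.5378
r = Area/s = 66.5378/26 = 2.559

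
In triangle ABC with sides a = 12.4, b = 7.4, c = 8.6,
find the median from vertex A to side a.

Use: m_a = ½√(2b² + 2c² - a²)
m_a = ½√(2·7.4² + 2·8.6² - 12.4²)
m_a = ½√(109.52 + 147.92 - 153.76) = ½√103.68 = 5.091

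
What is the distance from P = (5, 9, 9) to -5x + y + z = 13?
d = |(-5)(5) + 1(9) + 1(9) - (13)| / √((-5)² + 1² + 1²) = 20/√27 = 3.849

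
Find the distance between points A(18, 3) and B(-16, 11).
Using the distance formula: d = sqrt((x₂-x₁)² + (y₂-y₁)²)
dx = (-16) - 18 = -34
dy = 11 - 3 = 8
d = sqrt((-34)² + 8²) = sqrt(1156 + 64) = sqrt(1220) = 34.93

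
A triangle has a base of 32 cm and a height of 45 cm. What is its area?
Area = (1/2) * base * height
Area = (1/2) * 32 * 45
Area = 720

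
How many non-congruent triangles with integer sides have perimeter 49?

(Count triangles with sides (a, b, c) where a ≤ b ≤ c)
With a ≤ b ≤ c and a + b + c = 49, the triangle inequality a + b > c gives c < 49/2, so c ≤ 24.
Iterate a from 1 to ⌊p/3⌋ = 16; for each a, b ranges from a to ⌊(p−a)/2⌋ with c = p − a − b, keeping only c ≥ b.
Triples: (1, 24, 24), (2, 23, 24), (3, 22, 24), …
Count = 56 triangles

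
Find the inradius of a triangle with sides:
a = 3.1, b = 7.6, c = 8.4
s = (a+b+c)/2 = (3.1+7.6+8.4)/2 = 9.55
Area = √(s(s-a)(s-b)(s-c)) = √(9.55·6.45·1.95·1.15) = 11.753
r = Area/s = 11.753/9.55 = 1.231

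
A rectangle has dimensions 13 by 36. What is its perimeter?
Perimeter = 2 * (length + width)
Perimeter = 2 * (13 + 36)
Perimeter = 2 * 49
Perimeter = 98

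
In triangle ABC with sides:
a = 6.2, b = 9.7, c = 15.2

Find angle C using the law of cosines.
cos(C) = (a² + b² - c²)/(2ab)
cos(C) = (6.2² + 9.7² - 15.2²)/(2·6.2·9.7) = -98.51/120.28 = -0.819006
C = arccos(-0.819006) = 145°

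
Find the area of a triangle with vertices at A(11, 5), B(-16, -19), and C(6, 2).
Using the coordinate formula: Area = (1/2)|x₁(y₂-y₃) + x₂(y₃-y₁) + x₃(y₁-y₂)|
Area = (1/2)|11((-19)-2) + (-16)(2-5) + 6(5-(-19))|
Area = (1/2)|11*(-21) + (-16)*(-3) + 6*24|
Area = (1/2)|(-231) + 48 + 144|
Area = (1/2)*39 = 19.50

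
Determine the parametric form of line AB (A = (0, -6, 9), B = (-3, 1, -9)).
Direction vector d = B - A = (-3, 7, -18)
x = 0 - 3t, y = -6 + 7t, z = 9 - 18t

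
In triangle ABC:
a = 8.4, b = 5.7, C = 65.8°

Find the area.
Using A = ½ab·sin(C):
A = ½·8.4·5.7·sin(65.8°) = ½·47.88·0.912120 = 21.84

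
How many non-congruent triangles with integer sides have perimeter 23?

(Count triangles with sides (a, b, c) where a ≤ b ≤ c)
With a ≤ b ≤ c and a + b + c = 23, the triangle inequality a + b > c gives c < 23/2, so c ≤ 11.
Iterate a from 1 to ⌊p/3⌋ = 7; for each a, b ranges from a to ⌊(p−a)/2⌋ with c = p − a − b, keeping only c ≥ b.
Triples: (1, 11, 11), (2, 10, 11), (3, 9, 11), …
Count = 14 triangles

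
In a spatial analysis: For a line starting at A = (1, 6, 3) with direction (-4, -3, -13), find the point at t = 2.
P(2) = (1 + (-4)(2), 6 + (-3)(2), 3 + (-13)(2)) = (-7, 0, -23)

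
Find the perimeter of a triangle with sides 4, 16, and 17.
Perimeter = sum of all sides
Perimeter = 4 + 16 + 17
Perimeter = 37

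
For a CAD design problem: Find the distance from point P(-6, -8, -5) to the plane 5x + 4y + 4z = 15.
d = |5(-6) + 4(-8) + 4(-5) - (15)| / √(5² + 4² + 4²) = 97/√57 = 12.85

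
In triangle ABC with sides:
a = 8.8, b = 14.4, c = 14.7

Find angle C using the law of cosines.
cos(C) = (a² + b² - c²)/(2ab)
cos(C) = (8.8² + 14.4² - 14.7²)/(2·8.8·14.4) = 68.71/253.44 = 0.271110
C = arccos(0.271110) = 74.27°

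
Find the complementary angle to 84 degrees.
Complementary angles sum to 90 degrees.
Other angle = 90 - 84
Other angle = 6 degrees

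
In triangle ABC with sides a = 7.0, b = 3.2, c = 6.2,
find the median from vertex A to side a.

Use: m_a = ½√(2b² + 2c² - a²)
m_a = ½√(2·3.2² + 2·6.2² - 7.0²)
m_a = ½√(20.48 + 76.88 - 49) = ½√48.36 = 3.477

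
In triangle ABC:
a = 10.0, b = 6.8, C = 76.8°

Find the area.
Using A = ½ab·sin(C):
A = ½·10.0·6.8·sin(76.8°) = ½·68·0.973579 = 33.1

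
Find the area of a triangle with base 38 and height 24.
Area = (1/2) * base * height
Area = (1/2) * 38 * 24
Area = 456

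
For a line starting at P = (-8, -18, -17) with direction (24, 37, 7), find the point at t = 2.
P(2) = (-8 + 24(2), -18 + 37(2), -17 + 7(2)) = (40, 56, -3)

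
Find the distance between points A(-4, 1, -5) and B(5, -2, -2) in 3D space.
d = √[(9)² + (-3)² + (3)²] = √99 = 9.95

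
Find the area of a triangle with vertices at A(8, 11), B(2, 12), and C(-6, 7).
Using the coordinate formula: Area = (1/2)|x₁(y₂-y₃) + x₂(y₃-y₁) + x₃(y₁-y₂)|
Area = (1/2)|8(12-7) + 2(7-11) + (-6)(11-12)|
Area = (1/2)|8*5 + 2*(-4) + (-6)*(-1)|
Area = (1/2)|40 + (-8) + 6|
Area = (1/2)*38 = 19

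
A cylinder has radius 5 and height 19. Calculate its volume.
Volume = pi * r² * h
Volume = pi * 5² * 19
Volume = pi * 25 * 19
Volume = pi * 475
Volume = 1492.26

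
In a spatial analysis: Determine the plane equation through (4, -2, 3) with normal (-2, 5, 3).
d = n·P = (-2)(4) + (5)(-2) + (3)(3) = -9
Plane: -2x + 5y + 3z = -9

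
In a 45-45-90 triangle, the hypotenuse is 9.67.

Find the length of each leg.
In a 45-45-90 triangle, hypotenuse = leg·√2  →  leg = hypotenuse/√2
leg = 9.67/√2 = 6.838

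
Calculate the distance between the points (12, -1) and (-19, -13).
Using the distance formula: d = sqrt((x₂-x₁)² + (y₂-y₁)²)
dx = (-19) - 12 = -31
dy = (-13) - (-1) = -12
d = sqrt((-31)² + (-12)²) = sqrt(961 + 144) = sqrt(1105) = 33.24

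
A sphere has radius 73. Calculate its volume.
Volume = (4/3) * pi * r³
Volume = (4/3) * pi * 73³
Volume = (4/3) * pi * 389017
Volume = 1629510.60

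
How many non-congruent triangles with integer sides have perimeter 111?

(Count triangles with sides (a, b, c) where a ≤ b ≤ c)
With a ≤ b ≤ c and a + b + c = 111, the triangle inequality a + b > c gives c < 111/2, so c ≤ 55.
Iterate a from 1 to ⌊p/3⌋ = 37; for each a, b ranges from a to ⌊(p−a)/2⌋ with c = p − a − b, keeping only c ≥ b.
Triples: (1, 55, 55), (2, 54, 55), (3, 53, 55), …
Count = 271 triangles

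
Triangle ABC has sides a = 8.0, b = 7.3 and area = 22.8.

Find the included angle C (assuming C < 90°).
Area = ½ab·sin(C)  →  sin(C) = 2·Area/(ab)
sin(C) = 2·22.8/(8.0·7.3) = 0.780822
C = arcsin(0.780822) = 51.34°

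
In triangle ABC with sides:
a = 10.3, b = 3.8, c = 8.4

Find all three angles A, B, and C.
By the law of cosines:
cos(A) = (b² + c² - a²)/(2bc) = -0.330357  →  A = 109.3°
cos(B) = (a² + c² - b²)/(2ac) = 0.937413  →  B = 20.38°
cos(C) = (a² + b² - c²)/(2ab) = 0.638350  →  C = 50.33°
Check: A + B + C = 180.0° ✓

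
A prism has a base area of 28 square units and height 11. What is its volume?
Volume = base area * height
Volume = 28 * 11
Volume = 308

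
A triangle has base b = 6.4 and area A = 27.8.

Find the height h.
A = ½bh  →  h = 2A/b
h = 2·27.8/6.4 = 8.688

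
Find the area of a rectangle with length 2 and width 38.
Area = length * width
Area = 2 * 38
Area = 76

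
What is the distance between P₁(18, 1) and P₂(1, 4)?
Using the distance formula: d = sqrt((x₂-x₁)² + (y₂-y₁)²)
dx = 1 - 18 = -17
dy = 4 - 1 = 3
d = sqrt((-17)² + 3²) = sqrt(289 + 9) = sqrt(298) = 17.26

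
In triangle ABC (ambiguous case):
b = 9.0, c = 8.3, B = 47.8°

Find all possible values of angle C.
sin(C)/c = sin(B)/b  →  sin(C) = c·sin(B)/b = 8.3·sin(47.8°)/9.0 = 0.683186
C₁ = arcsin(0.683186) = 43.09°,  C₂ = 180° - C₁ = 136.91°
Check C₂: A = 180° - 47.8° - 136.91° = -4.71° ≤ 0, rejected
C = 43.09° (one solution)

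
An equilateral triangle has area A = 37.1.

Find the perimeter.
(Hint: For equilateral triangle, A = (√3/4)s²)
A = (√3/4)s²  →  s² = 4A/√3 = 4·37.1/√3 = 85.6788
s = 9.25628
Perimeter = 3s = 27.77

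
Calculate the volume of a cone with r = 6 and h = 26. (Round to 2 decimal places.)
Volume = (1/3) * pi * r² * h
Volume = (1/3) * pi * 6² * 26
Volume = (1/3) * pi * 36 * 26
Volume = (1/3) * pi * 936
Volume = 980.18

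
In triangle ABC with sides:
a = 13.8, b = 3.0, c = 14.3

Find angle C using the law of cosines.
cos(C) = (a² + b² - c²)/(2ab)
cos(C) = (13.8² + 3.0² - 14.3²)/(2·13.8·3.0) = -5.05/82.8 = -0.060990
C = arccos(-0.060990) = 93.5°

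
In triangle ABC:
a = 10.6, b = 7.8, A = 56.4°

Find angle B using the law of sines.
sin(B)/b = sin(A)/a
sin(B) = b·sin(A)/a = 7.8·sin(56.4°)/10.6 = 0.612904
B = arcsin(0.612904) = 37.8°  (b ≤ a, so B ≤ A and the acute solution is unique)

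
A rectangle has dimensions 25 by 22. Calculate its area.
Area = length * width
Area = 25 * 22
Area = 550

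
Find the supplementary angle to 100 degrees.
Supplementary angles sum to 180 degrees.
Other angle = 180 - 100
Other angle = 80 degrees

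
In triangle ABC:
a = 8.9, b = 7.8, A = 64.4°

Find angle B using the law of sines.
sin(B)/b = sin(A)/a
sin(B) = b·sin(A)/a = 7.8·sin(64.4°)/8.9 = 0.790370
B = arcsin(0.790370) = 52.22°  (b ≤ a, so B ≤ A and the acute solution is unique)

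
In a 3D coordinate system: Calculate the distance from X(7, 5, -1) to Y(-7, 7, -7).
d = √[(-14)² + (2)² + (-6)²] = √236 = 15.36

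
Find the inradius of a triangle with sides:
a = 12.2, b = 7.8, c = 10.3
s = (a+b+c)/2 = (12.2+7.8+10.3)/2 = 15.15
Area = √(s(s-a)(s-b)(s-c)) = √(15.15·2.95·7.35·4.85) = 39.9146
r = Area/s = 39.9146/15.15 = 2.635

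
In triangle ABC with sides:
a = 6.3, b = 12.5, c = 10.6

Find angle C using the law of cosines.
cos(C) = (a² + b² - c²)/(2ab)
cos(C) = (6.3² + 12.5² - 10.6²)/(2·6.3·12.5) = 83.58/157.5 = 0.530667
C = arccos(0.530667) = 57.95°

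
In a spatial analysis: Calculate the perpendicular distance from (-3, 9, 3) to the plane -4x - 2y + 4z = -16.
d = |(-4)(-3) + (-2)(9) + 4(3) - (-16)| / √((-4)² + (-2)² + 4²) = 22/√36 = 3.667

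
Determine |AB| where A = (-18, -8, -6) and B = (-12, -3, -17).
d = √[(6)² + (5)² + (-11)²] = √182 = 13.49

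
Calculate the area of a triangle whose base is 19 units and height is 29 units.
Area = (1/2) * base * height
Area = (1/2) * 19 * 29
Area = 275.50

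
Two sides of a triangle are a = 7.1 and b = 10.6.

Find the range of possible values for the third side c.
By the triangle inequality: |a - b| < c < a + b
|7.1 - 10.6| < c < 7.1 + 10.6
3.5 < c < 17.7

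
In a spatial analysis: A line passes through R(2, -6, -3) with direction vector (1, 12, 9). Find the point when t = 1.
P(1) = (2 + 1(1), -6 + 12(1), -3 + 9(1)) = (3, 6, 6)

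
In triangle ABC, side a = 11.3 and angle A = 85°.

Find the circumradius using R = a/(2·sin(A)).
R = a/(2·sin(A)) = 11.3/(2·sin(85°))
R = 11.3/(2·0.996195) = 11.3/1.992389 = 5.672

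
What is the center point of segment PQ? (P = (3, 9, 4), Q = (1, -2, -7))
Midpoint = ((3+1)/2, (9-2)/2, (4-7)/2) = (2, 3.5, -1.5)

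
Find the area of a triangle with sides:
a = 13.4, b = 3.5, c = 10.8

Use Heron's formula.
s = (a+b+c)/2 = (13.4+3.5+10.8)/2 = 13.85
A = √(s(s-a)(s-b)(s-c)) = √(13.85·0.45·10.35·3.05)
A = √196.744 = 14.03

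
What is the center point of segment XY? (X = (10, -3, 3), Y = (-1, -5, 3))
Midpoint = ((10-1)/2, (-3-5)/2, (3+3)/2) = (4.5, -4, 3)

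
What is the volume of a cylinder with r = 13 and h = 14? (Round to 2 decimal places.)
Volume = pi * r² * h
Volume = pi * 13² * 14
Volume = pi * 169 * 14
Volume = pi * 2366
Volume = 7433.01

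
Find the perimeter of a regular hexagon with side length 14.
Perimeter = number of sides * side length
Perimeter = 6 * 14
Perimeter = 84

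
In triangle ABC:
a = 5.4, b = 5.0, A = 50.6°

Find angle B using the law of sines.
sin(B)/b = sin(A)/a
sin(B) = b·sin(A)/a = 5.0·sin(50.6°)/5.4 = 0.715494
B = arcsin(0.715494) = 45.68°  (b ≤ a, so B ≤ A and the acute solution is unique)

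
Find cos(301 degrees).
cos(301 degrees) = 0.515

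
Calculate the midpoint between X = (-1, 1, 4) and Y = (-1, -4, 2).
Midpoint = ((-1-1)/2, (1-4)/2, (4+2)/2) = (-1, -1.5, 3)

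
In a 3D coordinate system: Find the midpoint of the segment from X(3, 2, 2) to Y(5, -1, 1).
Midpoint = ((3+5)/2, (2-1)/2, (2+1)/2) = (4, 0.5, 1.5)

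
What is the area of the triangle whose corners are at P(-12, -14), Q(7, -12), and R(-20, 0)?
Using the coordinate formula: Area = (1/2)|x₁(y₂-y₃) + x₂(y₃-y₁) + x₃(y₁-y₂)|
Area = (1/2)|(-12)((-12)-0) + 7(0-(-14)) + (-20)((-14)-(-12))|
Area = (1/2)|(-12)*(-12) + 7*14 + (-20)*(-2)|
Area = (1/2)|144 + 98 + 40|
Area = (1/2)*282 = 141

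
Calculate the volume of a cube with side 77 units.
Volume = s³
Volume = 77³
Volume = 456533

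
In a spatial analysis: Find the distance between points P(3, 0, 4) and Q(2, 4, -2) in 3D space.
d = √[(-1)² + (4)² + (-6)²] = √53 = 7.28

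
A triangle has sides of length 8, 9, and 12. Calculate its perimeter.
Perimeter = sum of all sides
Perimeter = 8 + 9 + 12
Perimeter = 29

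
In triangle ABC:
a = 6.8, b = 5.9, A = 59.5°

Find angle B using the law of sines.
sin(B)/b = sin(A)/a
sin(B) = b·sin(A)/a = 5.9·sin(59.5°)/6.8 = 0.747590
B = arcsin(0.747590) = 48.38°  (b ≤ a, so B ≤ A and the acute solution is unique)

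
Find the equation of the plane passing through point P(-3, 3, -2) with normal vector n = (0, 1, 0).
d = n·P = (0)(-3) + (1)(3) + (0)(-2) = 3
Plane: y = 3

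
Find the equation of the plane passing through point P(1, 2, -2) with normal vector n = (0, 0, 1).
d = n·P = (0)(1) + (0)(2) + (1)(-2) = -2
Plane: z = -2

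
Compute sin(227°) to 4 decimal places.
sin(227 degrees) = -0.7314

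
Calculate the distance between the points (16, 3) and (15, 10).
Using the distance formula: d = sqrt((x₂-x₁)² + (y₂-y₁)²)
dx = 15 - 16 = -1
dy = 10 - 3 = 7
d = sqrt((-1)² + 7²) = sqrt(1 + 49) = sqrt(50) = 7.07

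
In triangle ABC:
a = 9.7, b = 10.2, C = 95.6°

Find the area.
Using A = ½ab·sin(C):
A = ½·9.7·10.2·sin(95.6°) = ½·98.94·0.995227 = 49.23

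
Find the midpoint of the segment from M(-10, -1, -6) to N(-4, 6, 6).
Midpoint = ((-10-4)/2, (-1+6)/2, (-6+6)/2) = (-7, 2.5, 0)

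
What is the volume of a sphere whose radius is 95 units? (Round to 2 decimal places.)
Volume = (4/3) * pi * r³
Volume = (4/3) * pi * 95³
Volume = (4/3) * pi * 857375
Volume = 3591364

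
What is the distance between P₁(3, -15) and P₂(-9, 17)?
Using the distance formula: d = sqrt((x₂-x₁)² + (y₂-y₁)²)
dx = (-9) - 3 = -12
dy = 17 - (-15) = 32
d = sqrt((-12)² + 32²) = sqrt(144 + 1024) = sqrt(1168) = 34.18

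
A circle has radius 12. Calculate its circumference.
Circumference = 2 * pi * r
Circumference = 2 * pi * 12
Circumference = 75.40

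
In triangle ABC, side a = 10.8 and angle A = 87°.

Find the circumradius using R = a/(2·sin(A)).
R = a/(2·sin(A)) = 10.8/(2·sin(87°))
R = 10.8/(2·0.998630) = 10.8/1.997259 = 5.407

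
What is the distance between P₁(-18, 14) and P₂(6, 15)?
Using the distance formula: d = sqrt((x₂-x₁)² + (y₂-y₁)²)
dx = 6 - (-18) = 24
dy = 15 - 14 = 1
d = sqrt(24² + 1²) = sqrt(576 + 1) = sqrt(577) = 24.02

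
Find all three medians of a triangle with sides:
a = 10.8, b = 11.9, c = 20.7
Using m_x = ½√(2y² + 2z² - x²):
m_a = ½√(2·11.9² + 2·20.7² - 10.8²) = ½√1023.56 = 16
m_b = ½√(2·10.8² + 2·20.7² - 11.9²) = ½√948.65 = 15.4
m_c = ½√(2·10.8² + 2·11.9² - 20.7²) = ½√88.01 = 4.691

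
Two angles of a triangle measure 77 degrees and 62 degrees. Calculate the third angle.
Sum of angles in a triangle = 180 degrees
Third angle = 180 - 77 - 62
Third angle = 41 degrees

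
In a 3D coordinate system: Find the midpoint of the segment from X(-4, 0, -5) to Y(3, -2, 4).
Midpoint = ((-4+3)/2, (0-2)/2, (-5+4)/2) = (-0.5, -1, -0.5)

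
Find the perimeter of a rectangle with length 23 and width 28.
Perimeter = 2 * (length + width)
Perimeter = 2 * (23 + 28)
Perimeter = 2 * 51
Perimeter = 102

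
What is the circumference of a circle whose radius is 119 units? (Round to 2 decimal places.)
Circumference = 2 * pi * r
Circumference = 2 * pi * 119
Circumference = 747.70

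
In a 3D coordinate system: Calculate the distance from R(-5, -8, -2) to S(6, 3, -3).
d = √[(11)² + (11)² + (-1)²] = √243 = 15.59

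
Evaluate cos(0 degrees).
cos(0 degrees) = 1
Decimal approximation: 1.0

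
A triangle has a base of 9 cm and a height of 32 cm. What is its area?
Area = (1/2) * base * height
Area = (1/2) * 9 * 32
Area = 144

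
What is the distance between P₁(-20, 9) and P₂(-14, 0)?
Using the distance formula: d = sqrt((x₂-x₁)² + (y₂-y₁)²)
dx = (-14) - (-20) = 6
dy = 0 - 9 = -9
d = sqrt(6² + (-9)²) = sqrt(36 + 81) = sqrt(117) = 10.82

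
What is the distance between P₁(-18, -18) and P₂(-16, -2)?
Using the distance formula: d = sqrt((x₂-x₁)² + (y₂-y₁)²)
dx = (-16) - (-18) = 2
dy = (-2) - (-18) = 16
d = sqrt(2² + 16²) = sqrt(4 + 256) = sqrt(260) = 16.12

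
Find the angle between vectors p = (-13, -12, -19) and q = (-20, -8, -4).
p·q = 432, |p|² = 674, |q|² = 480
cos θ = 432/√323520 ≈ 0.7595
θ ≈ 40.58°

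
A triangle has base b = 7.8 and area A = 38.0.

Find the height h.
A = ½bh  →  h = 2A/b
h = 2·38.0/7.8 = 9.744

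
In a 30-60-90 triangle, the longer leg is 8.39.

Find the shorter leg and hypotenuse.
In a 30-60-90 triangle, sides are in ratio 1 : √3 : 2.
Long leg = short leg·√3  →  short leg = 8.39/√3 = 4.844
Hypotenuse = 2·(short leg) = 2·8.39/√3 = 9.688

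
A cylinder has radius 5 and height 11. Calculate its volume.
Volume = pi * r² * h
Volume = pi * 5² * 11
Volume = pi * 25 * 11
Volume = pi * 275
Volume = 863.94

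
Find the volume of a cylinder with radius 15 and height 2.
Volume = pi * r² * h
Volume = pi * 15² * 2
Volume = pi * 225 * 2
Volume = pi * 450
Volume = 1413.72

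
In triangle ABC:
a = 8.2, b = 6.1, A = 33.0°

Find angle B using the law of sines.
sin(B)/b = sin(A)/a
sin(B) = b·sin(A)/a = 6.1·sin(33.0°)/8.2 = 0.405158
B = arcsin(0.405158) = 23.9°  (b ≤ a, so B ≤ A and the acute solution is unique)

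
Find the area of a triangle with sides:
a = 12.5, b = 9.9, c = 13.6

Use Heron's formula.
s = (a+b+c)/2 = (12.5+9.9+13.6)/2 = 18
A = √(s(s-a)(s-b)(s-c)) = √(18·5.5·8.1·4.4)
A = √3528.36 = 59.4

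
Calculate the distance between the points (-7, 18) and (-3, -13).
Using the distance formula: d = sqrt((x₂-x₁)² + (y₂-y₁)²)
dx = (-3) - (-7) = 4
dy = (-13) - 18 = -31
d = sqrt(4² + (-31)²) = sqrt(16 + 961) = sqrt(977) = 31.26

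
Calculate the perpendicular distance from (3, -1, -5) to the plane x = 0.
d = |1(3) + 0(-1) + 0(-5) - (0)| / √(1² + 0² + 0²) = 3/√1 = 3.0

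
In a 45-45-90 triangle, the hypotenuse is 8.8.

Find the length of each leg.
In a 45-45-90 triangle, hypotenuse = leg·√2  →  leg = hypotenuse/√2
leg = 8.8/√2 = 6.223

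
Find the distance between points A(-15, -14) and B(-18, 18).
Using the distance formula: d = sqrt((x₂-x₁)² + (y₂-y₁)²)
dx = (-18) - (-15) = -3
dy = 18 - (-14) = 32
d = sqrt((-3)² + 32²) = sqrt(9 + 1024) = sqrt(1033) = 32.14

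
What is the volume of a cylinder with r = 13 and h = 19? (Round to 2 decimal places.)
Volume = pi * r² * h
Volume = pi * 13² * 19
Volume = pi * 169 * 19
Volume = pi * 3211
Volume = 10087.65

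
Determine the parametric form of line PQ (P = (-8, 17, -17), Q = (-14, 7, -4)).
Direction vector d = Q - P = (-6, -10, 13)
x = -8 - 6t, y = 17 - 10t, z = -17 + 13t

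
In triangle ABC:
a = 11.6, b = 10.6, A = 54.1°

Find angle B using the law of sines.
sin(B)/b = sin(A)/a
sin(B) = b·sin(A)/a = 10.6·sin(54.1°)/11.6 = 0.740210
B = arcsin(0.740210) = 47.75°  (b ≤ a, so B ≤ A and the acute solution is unique)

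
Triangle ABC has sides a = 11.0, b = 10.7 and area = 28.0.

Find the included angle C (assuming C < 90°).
Area = ½ab·sin(C)  →  sin(C) = 2·Area/(ab)
sin(C) = 2·28.0/(11.0·10.7) = 0.475786
C = arcsin(0.475786) = 28.41°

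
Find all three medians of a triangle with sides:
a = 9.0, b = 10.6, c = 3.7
Using m_x = ½√(2y² + 2z² - x²):
m_a = ½√(2·10.6² + 2·3.7² - 9.0²) = ½√171.1 = 6.54
m_b = ½√(2·9.0² + 2·3.7² - 10.6²) = ½√77.02 = 4.388
m_c = ½√(2·9.0² + 2·10.6² - 3.7²) = ½√373.03 = 9.657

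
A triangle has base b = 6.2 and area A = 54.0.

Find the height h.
A = ½bh  →  h = 2A/b
h = 2·54.0/6.2 = 17.42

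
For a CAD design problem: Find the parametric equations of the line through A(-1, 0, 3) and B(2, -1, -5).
Direction vector d = B - A = (3, -1, -8)
x = -1 + 3t, y = 0 - t, z = 3 - 8t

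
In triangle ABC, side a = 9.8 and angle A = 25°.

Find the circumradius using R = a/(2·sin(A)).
R = a/(2·sin(A)) = 9.8/(2·sin(25°))
R = 9.8/(2·0.422618) = 9.8/0.845237 = 11.59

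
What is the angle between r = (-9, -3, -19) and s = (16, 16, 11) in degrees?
r·s = -401, |r|² = 451, |s|² = 633
cos θ = -401/√285483 ≈ -0.7505
θ ≈ 138.6°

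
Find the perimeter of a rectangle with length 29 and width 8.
Perimeter = 2 * (length + width)
Perimeter = 2 * (29 + 8)
Perimeter = 2 * 37
Perimeter = 74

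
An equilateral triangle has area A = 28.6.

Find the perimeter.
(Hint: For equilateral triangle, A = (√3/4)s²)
A = (√3/4)s²  →  s² = 4A/√3 = 4·28.6/√3 = 66.0489
s = 8.12705
Perimeter = 3s = 24.38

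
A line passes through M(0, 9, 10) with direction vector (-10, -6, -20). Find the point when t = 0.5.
P(0.5) = (0 + (-10)(0.5), 9 + (-6)(0.5), 10 + (-20)(0.5)) = (-5, 6, 0)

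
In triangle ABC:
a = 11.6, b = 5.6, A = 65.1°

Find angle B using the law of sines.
sin(B)/b = sin(A)/a
sin(B) = b·sin(A)/a = 5.6·sin(65.1°)/11.6 = 0.437883
B = arcsin(0.437883) = 25.97°  (b ≤ a, so B ≤ A and the acute solution is unique)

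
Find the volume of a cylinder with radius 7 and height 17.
Volume = pi * r² * h
Volume = pi * 7² * 17
Volume = pi * 49 * 17
Volume = pi * 833
Volume = 2616.95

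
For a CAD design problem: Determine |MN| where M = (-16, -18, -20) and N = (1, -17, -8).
d = √[(17)² + (1)² + (12)²] = √434 = 20.83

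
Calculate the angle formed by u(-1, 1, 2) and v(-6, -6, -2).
u·v = -4, |u|² = 6, |v|² = 76
cos θ = -4/√456 ≈ -0.1873
θ ≈ 100.8°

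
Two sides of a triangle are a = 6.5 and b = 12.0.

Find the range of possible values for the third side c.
By the triangle inequality: |a - b| < c < a + b
|6.5 - 12.0| < c < 6.5 + 12.0
5.5 < c < 18.5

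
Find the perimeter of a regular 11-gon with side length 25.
Perimeter = number of sides * side length
Perimeter = 11 * 25
Perimeter = 275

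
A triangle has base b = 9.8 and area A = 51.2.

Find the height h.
A = ½bh  →  h = 2A/b
h = 2·51.2/9.8 = 10.45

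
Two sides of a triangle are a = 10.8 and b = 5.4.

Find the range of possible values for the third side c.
By the triangle inequality: |a - b| < c < a + b
|10.8 - 5.4| < c < 10.8 + 5.4
5.4 < c < 16.2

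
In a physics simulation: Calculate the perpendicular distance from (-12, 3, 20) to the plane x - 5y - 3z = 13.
d = |1(-12) + (-5)(3) + (-3)(20) - (13)| / √(1² + (-5)² + (-3)²) = 100/√35 = 16.9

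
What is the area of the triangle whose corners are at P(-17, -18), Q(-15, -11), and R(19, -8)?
Using the coordinate formula: Area = (1/2)|x₁(y₂-y₃) + x₂(y₃-y₁) + x₃(y₁-y₂)|
Area = (1/2)|(-17)((-11)-(-8)) + (-15)((-8)-(-18)) + 19((-18)-(-11))|
Area = (1/2)|(-17)*(-3) + (-15)*10 + 19*(-7)|
Area = (1/2)|51 + (-150) + (-133)|
Area = (1/2)*232 = 116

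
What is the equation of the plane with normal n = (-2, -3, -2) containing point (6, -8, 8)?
d = n·P = (-2)(6) + (-3)(-8) + (-2)(8) = -4
Plane: -2x - 3y - 2z = -4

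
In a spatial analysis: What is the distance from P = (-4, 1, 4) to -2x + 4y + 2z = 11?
d = |(-2)(-4) + 4(1) + 2(4) - (11)| / √((-2)² + 4² + 2²) = 9/√24 = 1.837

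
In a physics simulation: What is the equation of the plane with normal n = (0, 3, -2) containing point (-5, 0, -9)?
d = n·P = (0)(-5) + (3)(0) + (-2)(-9) = 18
Plane: 3y - 2z = 18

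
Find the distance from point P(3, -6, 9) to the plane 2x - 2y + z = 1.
d = |2(3) + (-2)(-6) + 1(9) - (1)| / √(2² + (-2)² + 1²) = 26/√9 = 8.667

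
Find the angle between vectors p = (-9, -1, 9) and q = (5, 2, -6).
p·q = -101, |p|² = 163, |q|² = 65
cos θ = -101/√10595 ≈ -0.9812
θ ≈ 168.9°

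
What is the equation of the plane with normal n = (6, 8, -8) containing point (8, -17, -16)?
d = n·P = (6)(8) + (8)(-17) + (-8)(-16) = 40
Plane: 6x + 8y - 8z = 40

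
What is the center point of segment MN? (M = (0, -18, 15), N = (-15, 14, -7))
Midpoint = ((0-15)/2, (-18+14)/2, (15-7)/2) = (-7.5, -2, 4)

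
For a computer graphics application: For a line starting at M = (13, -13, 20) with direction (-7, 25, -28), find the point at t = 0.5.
P(0.5) = (13 + (-7)(0.5), -13 + 25(0.5), 20 + (-28)(0.5)) = (9.5, -0.5, 6)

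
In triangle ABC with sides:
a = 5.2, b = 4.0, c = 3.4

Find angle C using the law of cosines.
cos(C) = (a² + b² - c²)/(2ab)
cos(C) = (5.2² + 4.0² - 3.4²)/(2·5.2·4.0) = 31.48/41.6 = 0.756731
C = arccos(0.756731) = 40.82°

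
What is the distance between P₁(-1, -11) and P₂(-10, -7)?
Using the distance formula: d = sqrt((x₂-x₁)² + (y₂-y₁)²)
dx = (-10) - (-1) = -9
dy = (-7) - (-11) = 4
d = sqrt((-9)² + 4²) = sqrt(81 + 16) = sqrt(97) = 9.85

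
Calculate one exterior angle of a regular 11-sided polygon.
Exterior angle of a regular n-gon = 360/n
Exterior angle = 360/11
Exterior angle = 32.73 degrees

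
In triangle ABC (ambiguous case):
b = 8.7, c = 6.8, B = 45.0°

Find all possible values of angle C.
sin(C)/c = sin(B)/b  →  sin(C) = c·sin(B)/b = 6.8·sin(45.0°)/8.7 = 0.552681
C₁ = arcsin(0.552681) = 33.55°,  C₂ = 180° - C₁ = 146.45°
Check C₂: A = 180° - 45.0° - 146.45° = -11.45° ≤ 0, rejected
C = 33.55° (one solution)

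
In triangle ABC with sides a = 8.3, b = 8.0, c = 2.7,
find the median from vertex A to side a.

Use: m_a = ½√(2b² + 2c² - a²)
m_a = ½√(2·8.0² + 2·2.7² - 8.3²)
m_a = ½√(128 + 14.58 - 68.89) = ½√73.69 = 4.292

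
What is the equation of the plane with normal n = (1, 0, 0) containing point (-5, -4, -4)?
d = n·P = (1)(-5) + (0)(-4) + (0)(-4) = -5
Plane: x = -5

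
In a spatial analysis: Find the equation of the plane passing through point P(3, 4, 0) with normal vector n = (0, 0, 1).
d = n·P = (0)(3) + (0)(4) + (1)(0) = 0
Plane: z = 0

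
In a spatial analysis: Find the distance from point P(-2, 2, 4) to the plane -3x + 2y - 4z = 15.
d = |(-3)(-2) + 2(2) + (-4)(4) - (15)| / √((-3)² + 2² + (-4)²) = 21/√29 = 3.9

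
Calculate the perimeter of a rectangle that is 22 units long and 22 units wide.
Perimeter = 2 * (length + width)
Perimeter = 2 * (22 + 22)
Perimeter = 2 * 44
Perimeter = 88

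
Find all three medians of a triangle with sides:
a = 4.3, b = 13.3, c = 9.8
Using m_x = ½√(2y² + 2z² - x²):
m_a = ½√(2·13.3² + 2·9.8² - 4.3²) = ½√527.37 = 11.48
m_b = ½√(2·4.3² + 2·9.8² - 13.3²) = ½√52.17 = 3.611
m_c = ½√(2·4.3² + 2·13.3² - 9.8²) = ½√294.72 = 8.584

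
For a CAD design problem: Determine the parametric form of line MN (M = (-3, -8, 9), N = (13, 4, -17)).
Direction vector d = N - M = (16, 12, -26)
x = -3 + 16t, y = -8 + 12t, z = 9 - 26t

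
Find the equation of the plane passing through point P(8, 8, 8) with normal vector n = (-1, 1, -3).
d = n·P = (-1)(8) + (1)(8) + (-3)(8) = -24
Plane: -x + y - 3z = -24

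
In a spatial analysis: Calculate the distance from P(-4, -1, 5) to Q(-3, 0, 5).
d = √[(1)² + (1)² + (0)²] = √2 = 1.414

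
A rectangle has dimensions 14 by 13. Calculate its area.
Area = length * width
Area = 14 * 13
Area = 182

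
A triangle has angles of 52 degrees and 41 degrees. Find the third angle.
Sum of angles in a triangle = 180 degrees
Third angle = 180 - 52 - 41
Third angle = 87 degrees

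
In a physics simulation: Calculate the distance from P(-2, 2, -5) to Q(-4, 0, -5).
d = √[(-2)² + (-2)² + (0)²] = √8 = 2.828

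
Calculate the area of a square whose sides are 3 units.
Area = s²
Area = 3²
Area = 9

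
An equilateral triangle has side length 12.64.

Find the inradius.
For an equilateral triangle, r = s/(2√3) where s is the side.
r = 12.64/(2√3) = 12.64/3.464102 = 3.649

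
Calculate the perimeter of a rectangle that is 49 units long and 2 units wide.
Perimeter = 2 * (length + width)
Perimeter = 2 * (49 + 2)
Perimeter = 2 * 51
Perimeter = 102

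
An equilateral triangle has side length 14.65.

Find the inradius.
For an equilateral triangle, r = s/(2√3) where s is the side.
r = 14.65/(2√3) = 14.65/3.464102 = 4.229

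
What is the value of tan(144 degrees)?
tan(144 degrees) = -0.7265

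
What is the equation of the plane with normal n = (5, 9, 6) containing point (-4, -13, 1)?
d = n·P = (5)(-4) + (9)(-13) + (6)(1) = -131
Plane: 5x + 9y + 6z = -131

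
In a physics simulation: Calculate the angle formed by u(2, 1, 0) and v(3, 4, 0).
u·v = 10, |u|² = 5, |v|² = 25
cos θ = 10/√125 ≈ 0.8944
θ ≈ 26.57°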